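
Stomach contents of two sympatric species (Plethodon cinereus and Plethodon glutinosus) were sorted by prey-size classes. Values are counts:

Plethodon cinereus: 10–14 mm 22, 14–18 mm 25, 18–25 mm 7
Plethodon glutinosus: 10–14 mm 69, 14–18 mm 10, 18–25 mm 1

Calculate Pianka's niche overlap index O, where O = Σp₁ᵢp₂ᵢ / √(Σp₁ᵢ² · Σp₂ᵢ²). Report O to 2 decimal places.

0.75

Proportions for Plethodon cinereus (n=54): 22/54=0.4074, 25/54=0.4630, 7/54=0.1296
Proportions for Plethodon glutinosus (n=80): 69/80=0.8625, 10/80=0.1250, 1/80=0.0125
Σ p₁ᵢp₂ᵢ = 0.351383 + 0.057875 + 0.001620 = 0.410878
Σp_1ᵢ² = 0.4074² + 0.4630² + 0.1296² = 0.165975 + 0.214369 + 0.016796 = 0.397140
Σp_2ᵢ² = 0.8625² + 0.1250² + 0.0125² = 0.743906 + 0.015625 + 0.000156 = 0.759687
O = 0.410878 / √(0.397140 × 0.759687) = 0.410878 / 0.5492742 = 0.7480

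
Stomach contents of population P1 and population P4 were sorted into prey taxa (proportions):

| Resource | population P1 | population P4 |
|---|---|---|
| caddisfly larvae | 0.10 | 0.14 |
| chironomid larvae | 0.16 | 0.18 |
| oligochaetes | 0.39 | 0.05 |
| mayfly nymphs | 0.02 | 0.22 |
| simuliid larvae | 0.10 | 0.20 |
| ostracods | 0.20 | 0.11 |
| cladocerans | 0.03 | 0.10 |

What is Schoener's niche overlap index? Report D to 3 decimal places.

Σ|p₁ᵢ − p₂ᵢ| = 0.04 + 0.02 + 0.34 + 0.20 + 0.10 + 0.09 + 0.07 = 0.86
D = 1 − ½ × 0.86 = 1 − 0.430 = 0.57000

0.570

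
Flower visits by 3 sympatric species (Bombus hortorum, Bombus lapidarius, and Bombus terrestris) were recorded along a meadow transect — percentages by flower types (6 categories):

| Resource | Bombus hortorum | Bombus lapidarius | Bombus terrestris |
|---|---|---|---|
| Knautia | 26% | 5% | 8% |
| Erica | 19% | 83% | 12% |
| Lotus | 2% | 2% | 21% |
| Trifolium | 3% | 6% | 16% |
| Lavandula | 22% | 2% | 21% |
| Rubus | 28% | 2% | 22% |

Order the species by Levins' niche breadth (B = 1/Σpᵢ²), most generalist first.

Convert percentages to proportions (divide by 100).
Σp_hortᵢ² = 0.26² + 0.19² + 0.02² + 0.03² + 0.22² + 0.28² = 0.0676 + 0.0361 + 0.0004 + 0.0009 + 0.0484 + 0.0784 = 0.2318
B_hort = 1 / 0.2318 = 4.3141
Σp_lapiᵢ² = 0.05² + 0.83² + 0.02² + 0.06² + 0.02² + 0.02² = 0.0025 + 0.6889 + 0.0004 + 0.0036 + 0.0004 + 0.0004 = 0.6962
B_lapi = 1 / 0.6962 = 1.4364
Σp_terrᵢ² = 0.08² + 0.12² + 0.21² + 0.16² + 0.21² + 0.22² = 0.0064 + 0.0144 + 0.0441 + 0.0256 + 0.0441 + 0.0484 = 0.1830
B_terr = 1 / 0.1830 = 5.4645
Ranking by B (broadest → narrowest): Bombus terrestris (5.46) > Bombus hortorum (4.31) > Bombus lapidarius (1.44)

Bombus terrestris > Bombus hortorum > Bombus lapidarius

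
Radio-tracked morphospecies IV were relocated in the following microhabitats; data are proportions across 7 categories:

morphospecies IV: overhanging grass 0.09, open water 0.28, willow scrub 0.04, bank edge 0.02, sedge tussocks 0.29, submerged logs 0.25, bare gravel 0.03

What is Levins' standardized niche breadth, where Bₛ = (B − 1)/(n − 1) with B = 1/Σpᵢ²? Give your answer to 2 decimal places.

Σpᵢ² = 0.09² + 0.28² + 0.04² + 0.02² + 0.29² + 0.25² + 0.03² = 0.0081 + 0.0784 + 0.0016 + 0.0004 + 0.0841 + 0.0625 + 0.0009 = 0.2360
B = 1 / 0.2360 = 4.2373
Bₛ = (B − 1)/(n − 1) = (4.2373 − 1)/(7 − 1) = 3.2373/6 = 0.5396

0.54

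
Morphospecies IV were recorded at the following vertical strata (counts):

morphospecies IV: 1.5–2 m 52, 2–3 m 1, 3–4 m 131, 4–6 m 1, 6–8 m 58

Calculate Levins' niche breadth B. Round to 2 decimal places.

Proportions for morphospecies IV (n=243): 52/243=0.2140, 1/243=0.0041, 131/243=0.5391, 1/243=0.0041, 58/243=0.2387
Σpᵢ² = 0.2140² + 0.0041² + 0.5391² + 0.0041² + 0.2387² = 0.045796 + 0.000017 + 0.290629 + 0.000017 + 0.056978 = 0.393437
B = 1 / 0.393437 = 2.5417

2.54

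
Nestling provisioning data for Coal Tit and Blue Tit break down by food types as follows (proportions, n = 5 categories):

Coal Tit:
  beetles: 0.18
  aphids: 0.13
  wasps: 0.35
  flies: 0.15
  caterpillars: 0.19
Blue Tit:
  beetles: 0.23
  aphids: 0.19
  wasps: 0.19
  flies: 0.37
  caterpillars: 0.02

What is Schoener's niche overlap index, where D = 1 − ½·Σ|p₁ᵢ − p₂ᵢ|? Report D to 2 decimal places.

Σ|p₁ᵢ − p₂ᵢ| = 0.05 + 0.06 + 0.16 + 0.22 + 0.17 = 0.66
D = 1 − ½ × 0.66 = 1 − 0.330 = 0.6700

0.67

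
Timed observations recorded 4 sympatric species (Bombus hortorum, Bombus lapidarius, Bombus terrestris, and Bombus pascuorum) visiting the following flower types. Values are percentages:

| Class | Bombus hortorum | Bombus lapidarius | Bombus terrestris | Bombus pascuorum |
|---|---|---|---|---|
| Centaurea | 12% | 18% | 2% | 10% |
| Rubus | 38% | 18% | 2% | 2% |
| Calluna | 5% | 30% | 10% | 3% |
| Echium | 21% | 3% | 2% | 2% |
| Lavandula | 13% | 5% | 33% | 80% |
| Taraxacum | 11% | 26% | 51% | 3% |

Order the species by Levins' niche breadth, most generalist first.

Bombus lapidarius > Bombus hortorum > Bombus terrestris > Bombus pascuorum

Convert percentages to proportions (divide by 100).
Σp_hortᵢ² = 0.12² + 0.38² + 0.05² + 0.21² + 0.13² + 0.11² = 0.0144 + 0.1444 + 0.0025 + 0.0441 + 0.0169 + 0.0121 = 0.2344
B_hort = 1 / 0.2344 = 4.2662
Σp_lapiᵢ² = 0.18² + 0.18² + 0.30² + 0.03² + 0.05² + 0.26² = 0.0324 + 0.0324 + 0.0900 + 0.0009 + 0.0025 + 0.0676 = 0.2258
B_lapi = 1 / 0.2258 = 4.4287
Σp_terrᵢ² = 0.02² + 0.02² + 0.10² + 0.02² + 0.33² + 0.51² = 0.0004 + 0.0004 + 0.0100 + 0.0004 + 0.1089 + 0.2601 = 0.3802
B_terr = 1 / 0.3802 = 2.6302
Σp_pascᵢ² = 0.10² + 0.02² + 0.03² + 0.02² + 0.80² + 0.03² = 0.0100 + 0.0004 + 0.0009 + 0.0004 + 0.6400 + 0.0009 = 0.6526
B_pasc = 1 / 0.6526 = 1.5323
Ranking by B (broadest → narrowest): Bombus lapidarius (4.43) > Bombus hortorum (4.27) > Bombus terrestris (2.63) > Bombus pascuorum (1.53)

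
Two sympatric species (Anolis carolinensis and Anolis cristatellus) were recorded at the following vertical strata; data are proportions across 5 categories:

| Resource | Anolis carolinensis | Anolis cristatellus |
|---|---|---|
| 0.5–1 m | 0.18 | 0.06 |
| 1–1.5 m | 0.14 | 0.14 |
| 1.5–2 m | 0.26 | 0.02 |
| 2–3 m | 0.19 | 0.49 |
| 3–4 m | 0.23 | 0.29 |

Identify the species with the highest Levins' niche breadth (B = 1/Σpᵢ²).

Σp_caroᵢ² = 0.18² + 0.14² + 0.26² + 0.19² + 0.23² = 0.0324 + 0.0196 + 0.0676 + 0.0361 + 0.0529 = 0.2086
B_caro = 1 / 0.2086 = 4.7939
Σp_crisᵢ² = 0.06² + 0.14² + 0.02² + 0.49² + 0.29² = 0.0036 + 0.0196 + 0.0004 + 0.2401 + 0.0841 = 0.3478
B_cris = 1 / 0.3478 = 2.8752
Highest B → broadest niche (most generalist): Anolis carolinensis (B = 4.79).

Anolis carolinensis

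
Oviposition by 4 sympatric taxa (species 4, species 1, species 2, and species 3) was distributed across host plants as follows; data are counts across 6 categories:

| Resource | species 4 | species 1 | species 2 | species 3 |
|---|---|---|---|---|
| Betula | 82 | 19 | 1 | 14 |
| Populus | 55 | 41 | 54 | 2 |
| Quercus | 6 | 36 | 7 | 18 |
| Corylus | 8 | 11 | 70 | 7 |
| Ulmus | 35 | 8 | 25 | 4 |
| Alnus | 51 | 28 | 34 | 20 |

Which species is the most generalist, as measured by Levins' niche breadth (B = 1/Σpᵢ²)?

species 1

Proportions for species 4 (n=237): 82/237=0.3460, 55/237=0.2321, 6/237=0.0253, 8/237=0.0338, 35/237=0.1477, 51/237=0.2152
Proportions for species 1 (n=143): 19/143=0.1329, 41/143=0.2867, 36/143=0.2517, 11/143=0.0769, 8/143=0.0559, 28/143=0.1958
Proportions for species 2 (n=191): 1/191=0.0052, 54/191=0.2827, 7/191=0.0366, 70/191=0.3665, 25/191=0.1309, 34/191=0.1780
Proportions for species 3 (n=65): 14/65=0.2154, 2/65=0.0308, 18/65=0.2769, 7/65=0.1077, 4/65=0.0615, 20/65=0.3077
Σp_4ᵢ² = 0.3460² + 0.2321² + 0.0253² + 0.0338² + 0.1477² + 0.2152² = 0.119716 + 0.053870 + 0.000640 + 0.001142 + 0.021815 + 0.046311 = 0.243494
B_4 = 1 / 0.243494 = 4.1069
Σp_1ᵢ² = 0.1329² + 0.2867² + 0.2517² + 0.0769² + 0.0559² + 0.1958² = 0.017662 + 0.082197 + 0.063353 + 0.005914 + 0.003125 + 0.038338 = 0.210589
B_1 = 1 / 0.210589 = 4.7486
Σp_2ᵢ² = 0.0052² + 0.2827² + 0.0366² + 0.3665² + 0.1309² + 0.1780² = 0.000027 + 0.079919 + 0.001340 + 0.134322 + 0.017135 + 0.031684 = 0.264427
B_2 = 1 / 0.264427 = 3.7818
Σp_3ᵢ² = 0.2154² + 0.0308² + 0.2769² + 0.1077² + 0.0615² + 0.3077² = 0.046397 + 0.000949 + 0.076674 + 0.011599 + 0.003782 + 0.094679 = 0.234080
B_3 = 1 / 0.234080 = 4.2720
Highest B → broadest niche (most generalist): species 1 (B = 4.75).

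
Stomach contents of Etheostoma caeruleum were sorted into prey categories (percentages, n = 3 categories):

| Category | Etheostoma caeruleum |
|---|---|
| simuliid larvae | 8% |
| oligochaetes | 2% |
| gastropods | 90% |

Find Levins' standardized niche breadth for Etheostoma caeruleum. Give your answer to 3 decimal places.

0.112

Convert percentages to proportions (divide by 100).
Σpᵢ² = 0.08² + 0.02² + 0.90² = 0.0064 + 0.0004 + 0.8100 = 0.8168
B = 1 / 0.8168 = 1.22429
Bₛ = (B − 1)/(n − 1) = (1.22429 − 1)/(3 − 1) = 0.22429/2 = 0.11215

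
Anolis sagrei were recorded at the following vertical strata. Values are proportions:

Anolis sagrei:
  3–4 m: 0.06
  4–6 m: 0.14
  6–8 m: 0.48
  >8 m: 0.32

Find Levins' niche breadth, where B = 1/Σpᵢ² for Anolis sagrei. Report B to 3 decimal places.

2.809

Σpᵢ² = 0.06² + 0.14² + 0.48² + 0.32² = 0.0036 + 0.0196 + 0.2304 + 0.1024 = 0.3560
B = 1 / 0.3560 = 2.80899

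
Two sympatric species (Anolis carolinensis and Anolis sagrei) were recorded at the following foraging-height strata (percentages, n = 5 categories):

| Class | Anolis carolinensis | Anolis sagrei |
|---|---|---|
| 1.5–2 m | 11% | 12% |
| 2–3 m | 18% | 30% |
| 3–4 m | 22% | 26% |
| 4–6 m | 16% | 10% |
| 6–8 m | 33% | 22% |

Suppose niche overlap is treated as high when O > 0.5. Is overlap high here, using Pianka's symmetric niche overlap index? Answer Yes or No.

Convert percentages to proportions (divide by 100).
Σ p₁ᵢp₂ᵢ = 0.0132 + 0.0540 + 0.0572 + 0.0160 + 0.0726 = 0.2130
Σp_1ᵢ² = 0.11² + 0.18² + 0.22² + 0.16² + 0.33² = 0.0121 + 0.0324 + 0.0484 + 0.0256 + 0.1089 = 0.2274
Σp_2ᵢ² = 0.12² + 0.30² + 0.26² + 0.10² + 0.22² = 0.0144 + 0.0900 + 0.0676 + 0.0100 + 0.0484 = 0.2304
O = 0.2130 / √(0.2274 × 0.2304) = 0.2130 / 0.22890 = 0.9305
O = 0.9305 > 0.5 → Yes.

Yes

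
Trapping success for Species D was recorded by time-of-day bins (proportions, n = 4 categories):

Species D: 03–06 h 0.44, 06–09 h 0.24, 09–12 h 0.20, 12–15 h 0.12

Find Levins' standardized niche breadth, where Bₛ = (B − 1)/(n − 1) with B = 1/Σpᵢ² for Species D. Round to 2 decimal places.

0.76

Σpᵢ² = 0.44² + 0.24² + 0.20² + 0.12² = 0.1936 + 0.0576 + 0.0400 + 0.0144 = 0.3056
B = 1 / 0.3056 = 3.2723
Bₛ = (B − 1)/(n − 1) = (3.2723 − 1)/(4 − 1) = 2.2723/3 = 0.7574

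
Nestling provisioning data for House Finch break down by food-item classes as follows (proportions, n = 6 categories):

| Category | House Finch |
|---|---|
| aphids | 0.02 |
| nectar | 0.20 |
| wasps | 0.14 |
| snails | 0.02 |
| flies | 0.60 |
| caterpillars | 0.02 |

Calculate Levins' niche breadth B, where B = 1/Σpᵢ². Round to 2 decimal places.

2.38

Σpᵢ² = 0.02² + 0.20² + 0.14² + 0.02² + 0.60² + 0.02² = 0.0004 + 0.0400 + 0.0196 + 0.0004 + 0.3600 + 0.0004 = 0.4208
B = 1 / 0.4208 = 2.3764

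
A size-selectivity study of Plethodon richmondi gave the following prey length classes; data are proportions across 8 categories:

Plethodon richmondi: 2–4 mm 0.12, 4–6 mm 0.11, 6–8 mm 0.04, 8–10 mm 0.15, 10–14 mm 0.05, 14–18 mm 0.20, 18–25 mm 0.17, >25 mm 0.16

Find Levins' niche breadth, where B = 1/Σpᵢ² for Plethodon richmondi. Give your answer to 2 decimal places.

Σpᵢ² = 0.12² + 0.11² + 0.04² + 0.15² + 0.05² + 0.20² + 0.17² + 0.16² = 0.0144 + 0.0121 + 0.0016 + 0.0225 + 0.0025 + 0.0400 + 0.0289 + 0.0256 = 0.1476
B = 1 / 0.1476 = 6.7751

6.78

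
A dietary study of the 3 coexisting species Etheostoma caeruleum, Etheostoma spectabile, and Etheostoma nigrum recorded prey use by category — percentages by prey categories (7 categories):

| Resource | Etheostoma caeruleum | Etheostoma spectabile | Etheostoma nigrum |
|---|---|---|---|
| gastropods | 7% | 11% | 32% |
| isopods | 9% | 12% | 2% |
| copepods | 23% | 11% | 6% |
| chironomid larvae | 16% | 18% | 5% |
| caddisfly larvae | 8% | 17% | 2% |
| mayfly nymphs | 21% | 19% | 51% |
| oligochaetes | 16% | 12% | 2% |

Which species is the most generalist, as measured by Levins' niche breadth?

Convert percentages to proportions (divide by 100).
Σp_caerᵢ² = 0.07² + 0.09² + 0.23² + 0.16² + 0.08² + 0.21² + 0.16² = 0.0049 + 0.0081 + 0.0529 + 0.0256 + 0.0064 + 0.0441 + 0.0256 = 0.1676
B_caer = 1 / 0.1676 = 5.9666
Σp_specᵢ² = 0.11² + 0.12² + 0.11² + 0.18² + 0.17² + 0.19² + 0.12² = 0.0121 + 0.0144 + 0.0121 + 0.0324 + 0.0289 + 0.0361 + 0.0144 = 0.1504
B_spec = 1 / 0.1504 = 6.6489
Σp_nigrᵢ² = 0.32² + 0.02² + 0.06² + 0.05² + 0.02² + 0.51² + 0.02² = 0.1024 + 0.0004 + 0.0036 + 0.0025 + 0.0004 + 0.2601 + 0.0004 = 0.3698
B_nigr = 1 / 0.3698 = 2.7042
Highest B → broadest niche (most generalist): Etheostoma spectabile (B = 6.65).

Etheostoma spectabile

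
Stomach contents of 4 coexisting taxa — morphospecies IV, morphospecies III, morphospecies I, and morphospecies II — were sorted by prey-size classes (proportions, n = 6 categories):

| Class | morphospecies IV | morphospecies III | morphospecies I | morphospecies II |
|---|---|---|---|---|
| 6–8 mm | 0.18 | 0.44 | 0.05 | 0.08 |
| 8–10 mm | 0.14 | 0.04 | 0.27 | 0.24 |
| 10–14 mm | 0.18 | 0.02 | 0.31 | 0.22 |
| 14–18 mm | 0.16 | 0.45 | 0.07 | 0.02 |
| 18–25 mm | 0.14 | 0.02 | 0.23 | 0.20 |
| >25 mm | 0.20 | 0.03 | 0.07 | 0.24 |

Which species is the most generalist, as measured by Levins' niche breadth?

morphospecies IV

Σp_IVᵢ² = 0.18² + 0.14² + 0.18² + 0.16² + 0.14² + 0.20² = 0.0324 + 0.0196 + 0.0324 + 0.0256 + 0.0196 + 0.0400 = 0.1696
B_IV = 1 / 0.1696 = 5.8962
Σp_IIIᵢ² = 0.44² + 0.04² + 0.02² + 0.45² + 0.02² + 0.03² = 0.1936 + 0.0016 + 0.0004 + 0.2025 + 0.0004 + 0.0009 = 0.3994
B_III = 1 / 0.3994 = 2.5038
Σp_Iᵢ² = 0.05² + 0.27² + 0.31² + 0.07² + 0.23² + 0.07² = 0.0025 + 0.0729 + 0.0961 + 0.0049 + 0.0529 + 0.0049 = 0.2342
B_I = 1 / 0.2342 = 4.2699
Σp_IIᵢ² = 0.08² + 0.24² + 0.22² + 0.02² + 0.20² + 0.24² = 0.0064 + 0.0576 + 0.0484 + 0.0004 + 0.0400 + 0.0576 = 0.2104
B_II = 1 / 0.2104 = 4.7529
Highest B → broadest niche (most generalist): morphospecies IV (B = 5.90).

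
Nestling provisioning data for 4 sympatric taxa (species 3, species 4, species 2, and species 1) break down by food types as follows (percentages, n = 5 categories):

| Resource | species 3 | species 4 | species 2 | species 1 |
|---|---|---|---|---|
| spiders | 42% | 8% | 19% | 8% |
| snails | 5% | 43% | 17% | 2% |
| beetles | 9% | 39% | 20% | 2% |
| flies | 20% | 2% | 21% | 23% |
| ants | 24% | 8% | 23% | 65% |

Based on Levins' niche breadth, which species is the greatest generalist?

Convert percentages to proportions (divide by 100).
Σp_3ᵢ² = 0.42² + 0.05² + 0.09² + 0.20² + 0.24² = 0.1764 + 0.0025 + 0.0081 + 0.0400 + 0.0576 = 0.2846
B_3 = 1 / 0.2846 = 3.5137
Σp_4ᵢ² = 0.08² + 0.43² + 0.39² + 0.02² + 0.08² = 0.0064 + 0.1849 + 0.1521 + 0.0004 + 0.0064 = 0.3502
B_4 = 1 / 0.3502 = 2.8555
Σp_2ᵢ² = 0.19² + 0.17² + 0.20² + 0.21² + 0.23² = 0.0361 + 0.0289 + 0.0400 + 0.0441 + 0.0529 = 0.2020
B_2 = 1 / 0.2020 = 4.9505
Σp_1ᵢ² = 0.08² + 0.02² + 0.02² + 0.23² + 0.65² = 0.0064 + 0.0004 + 0.0004 + 0.0529 + 0.4225 = 0.4826
B_1 = 1 / 0.4826 = 2.0721
Highest B → broadest niche (most generalist): species 2 (B = 4.95).

species 2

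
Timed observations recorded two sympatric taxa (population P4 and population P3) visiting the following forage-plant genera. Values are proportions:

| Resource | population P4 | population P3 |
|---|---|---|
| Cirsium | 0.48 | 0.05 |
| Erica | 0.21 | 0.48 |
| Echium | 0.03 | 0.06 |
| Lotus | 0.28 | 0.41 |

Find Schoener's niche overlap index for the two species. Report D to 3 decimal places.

0.570

Σ|p₁ᵢ − p₂ᵢ| = 0.43 + 0.27 + 0.03 + 0.13 = 0.86
D = 1 − ½ × 0.86 = 1 − 0.430 = 0.57000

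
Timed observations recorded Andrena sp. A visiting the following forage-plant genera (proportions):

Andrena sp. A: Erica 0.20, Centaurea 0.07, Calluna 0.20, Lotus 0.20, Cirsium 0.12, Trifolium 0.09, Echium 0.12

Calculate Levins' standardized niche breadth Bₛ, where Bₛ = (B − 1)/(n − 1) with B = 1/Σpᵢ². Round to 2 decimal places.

Σpᵢ² = 0.20² + 0.07² + 0.20² + 0.20² + 0.12² + 0.09² + 0.12² = 0.0400 + 0.0049 + 0.0400 + 0.0400 + 0.0144 + 0.0081 + 0.0144 = 0.1618
B = 1 / 0.1618 = 6.1805
Bₛ = (B − 1)/(n − 1) = (6.1805 − 1)/(7 − 1) = 5.1805/6 = 0.8634

0.86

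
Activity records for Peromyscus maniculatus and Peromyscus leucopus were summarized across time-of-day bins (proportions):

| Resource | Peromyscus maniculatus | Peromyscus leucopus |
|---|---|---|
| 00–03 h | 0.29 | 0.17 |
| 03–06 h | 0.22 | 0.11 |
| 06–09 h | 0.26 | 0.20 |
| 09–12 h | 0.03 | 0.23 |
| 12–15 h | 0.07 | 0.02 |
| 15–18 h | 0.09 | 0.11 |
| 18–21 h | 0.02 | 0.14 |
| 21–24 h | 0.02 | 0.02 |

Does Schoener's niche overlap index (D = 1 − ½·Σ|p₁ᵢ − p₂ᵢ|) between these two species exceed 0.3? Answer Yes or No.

Σ|p₁ᵢ − p₂ᵢ| = 0.12 + 0.11 + 0.06 + 0.20 + 0.05 + 0.02 + 0.12 + 0.00 = 0.68
D = 1 − ½ × 0.68 = 1 − 0.340 = 0.6600
D = 0.6600 > 0.3 → Yes.

Yes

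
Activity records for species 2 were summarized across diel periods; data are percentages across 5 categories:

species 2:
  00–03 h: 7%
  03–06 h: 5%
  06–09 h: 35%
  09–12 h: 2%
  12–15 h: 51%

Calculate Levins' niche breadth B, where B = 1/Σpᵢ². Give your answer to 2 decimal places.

2.56

Convert percentages to proportions (divide by 100).
Σpᵢ² = 0.07² + 0.05² + 0.35² + 0.02² + 0.51² = 0.0049 + 0.0025 + 0.1225 + 0.0004 + 0.2601 = 0.3904
B = 1 / 0.3904 = 2.5615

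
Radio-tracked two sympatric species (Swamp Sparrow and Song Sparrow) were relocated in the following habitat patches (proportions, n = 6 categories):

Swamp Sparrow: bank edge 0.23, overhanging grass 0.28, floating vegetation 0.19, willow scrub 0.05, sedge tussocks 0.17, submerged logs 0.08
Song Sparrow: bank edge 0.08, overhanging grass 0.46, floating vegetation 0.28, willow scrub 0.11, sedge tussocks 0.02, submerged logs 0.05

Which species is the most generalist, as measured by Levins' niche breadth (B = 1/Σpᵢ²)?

Swamp Sparrow

Σp_Swamᵢ² = 0.23² + 0.28² + 0.19² + 0.05² + 0.17² + 0.08² = 0.0529 + 0.0784 + 0.0361 + 0.0025 + 0.0289 + 0.0064 = 0.2052
B_Swam = 1 / 0.2052 = 4.8733
Σp_Songᵢ² = 0.08² + 0.46² + 0.28² + 0.11² + 0.02² + 0.05² = 0.0064 + 0.2116 + 0.0784 + 0.0121 + 0.0004 + 0.0025 = 0.3114
B_Song = 1 / 0.3114 = 3.2113
Highest B → broadest niche (most generalist): Swamp Sparrow (B = 4.87).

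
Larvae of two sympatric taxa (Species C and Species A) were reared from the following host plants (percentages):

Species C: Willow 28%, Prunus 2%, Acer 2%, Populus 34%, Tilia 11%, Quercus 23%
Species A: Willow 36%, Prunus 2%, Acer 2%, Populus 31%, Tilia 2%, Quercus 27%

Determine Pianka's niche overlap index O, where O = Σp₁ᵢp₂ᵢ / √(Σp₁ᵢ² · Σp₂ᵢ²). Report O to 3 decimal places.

0.972

Convert percentages to proportions (divide by 100).
Σ p₁ᵢp₂ᵢ = 0.1008 + 0.0004 + 0.0004 + 0.1054 + 0.0022 + 0.0621 = 0.2713
Σp_1ᵢ² = 0.28² + 0.02² + 0.02² + 0.34² + 0.11² + 0.23² = 0.0784 + 0.0004 + 0.0004 + 0.1156 + 0.0121 + 0.0529 = 0.2598
Σp_2ᵢ² = 0.36² + 0.02² + 0.02² + 0.31² + 0.02² + 0.27² = 0.1296 + 0.0004 + 0.0004 + 0.0961 + 0.0004 + 0.0729 = 0.2998
O = 0.2713 / √(0.2598 × 0.2998) = 0.2713 / 0.279084 = 0.97211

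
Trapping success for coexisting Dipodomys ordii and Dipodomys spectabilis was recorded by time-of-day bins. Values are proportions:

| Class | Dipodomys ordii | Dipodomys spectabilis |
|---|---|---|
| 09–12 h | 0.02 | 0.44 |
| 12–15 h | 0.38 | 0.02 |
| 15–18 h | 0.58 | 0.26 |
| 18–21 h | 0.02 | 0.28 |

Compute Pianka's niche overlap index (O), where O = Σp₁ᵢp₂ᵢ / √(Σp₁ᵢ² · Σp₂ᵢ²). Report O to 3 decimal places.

0.427

Σ p₁ᵢp₂ᵢ = 0.0088 + 0.0076 + 0.1508 + 0.0056 = 0.1728
Σp_1ᵢ² = 0.02² + 0.38² + 0.58² + 0.02² = 0.0004 + 0.1444 + 0.3364 + 0.0004 = 0.4816
Σp_2ᵢ² = 0.44² + 0.02² + 0.26² + 0.28² = 0.1936 + 0.0004 + 0.0676 + 0.0784 = 0.3400
O = 0.1728 / √(0.4816 × 0.3400) = 0.1728 / 0.404653 = 0.42703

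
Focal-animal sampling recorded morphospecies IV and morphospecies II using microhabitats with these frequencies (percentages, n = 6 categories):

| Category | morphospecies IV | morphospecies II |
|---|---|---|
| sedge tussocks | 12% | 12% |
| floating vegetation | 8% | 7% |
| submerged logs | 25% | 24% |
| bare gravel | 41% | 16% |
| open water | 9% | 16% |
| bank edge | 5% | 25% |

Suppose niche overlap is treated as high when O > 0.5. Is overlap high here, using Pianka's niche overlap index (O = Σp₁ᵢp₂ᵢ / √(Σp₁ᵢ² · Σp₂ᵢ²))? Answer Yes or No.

Yes

Convert percentages to proportions (divide by 100).
Σ p₁ᵢp₂ᵢ = 0.0144 + 0.0056 + 0.0600 + 0.0656 + 0.0144 + 0.0125 = 0.1725
Σp_1ᵢ² = 0.12² + 0.08² + 0.25² + 0.41² + 0.09² + 0.05² = 0.0144 + 0.0064 + 0.0625 + 0.1681 + 0.0081 + 0.0025 = 0.2620
Σp_2ᵢ² = 0.12² + 0.07² + 0.24² + 0.16² + 0.16² + 0.25² = 0.0144 + 0.0049 + 0.0576 + 0.0256 + 0.0256 + 0.0625 = 0.1906
O = 0.1725 / √(0.2620 × 0.1906) = 0.1725 / 0.22347 = 0.7719
O = 0.7719 > 0.5 → Yes.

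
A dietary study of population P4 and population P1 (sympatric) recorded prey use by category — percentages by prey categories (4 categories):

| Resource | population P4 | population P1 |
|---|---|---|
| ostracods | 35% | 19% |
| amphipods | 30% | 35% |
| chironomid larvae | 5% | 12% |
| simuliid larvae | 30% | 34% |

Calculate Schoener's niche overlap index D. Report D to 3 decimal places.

Convert percentages to proportions (divide by 100).
Σ|p₁ᵢ − p₂ᵢ| = 0.16 + 0.05 + 0.07 + 0.04 = 0.32
D = 1 − ½ × 0.32 = 1 − 0.160 = 0.84000

0.840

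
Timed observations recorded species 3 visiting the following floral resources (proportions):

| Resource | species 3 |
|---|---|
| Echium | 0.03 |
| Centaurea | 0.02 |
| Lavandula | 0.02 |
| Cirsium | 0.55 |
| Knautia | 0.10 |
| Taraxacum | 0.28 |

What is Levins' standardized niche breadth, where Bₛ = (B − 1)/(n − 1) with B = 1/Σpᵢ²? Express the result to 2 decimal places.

0.31

Σpᵢ² = 0.03² + 0.02² + 0.02² + 0.55² + 0.10² + 0.28² = 0.0009 + 0.0004 + 0.0004 + 0.3025 + 0.0100 + 0.0784 = 0.3926
B = 1 / 0.3926 = 2.5471
Bₛ = (B − 1)/(n − 1) = (2.5471 − 1)/(6 − 1) = 1.5471/5 = 0.3094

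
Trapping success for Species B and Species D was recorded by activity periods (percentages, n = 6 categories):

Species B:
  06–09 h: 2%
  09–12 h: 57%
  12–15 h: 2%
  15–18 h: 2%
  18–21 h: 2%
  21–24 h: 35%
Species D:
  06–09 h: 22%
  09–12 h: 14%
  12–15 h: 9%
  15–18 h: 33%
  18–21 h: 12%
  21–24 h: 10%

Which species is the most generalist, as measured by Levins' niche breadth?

Species D

Convert percentages to proportions (divide by 100).
Σp_Bᵢ² = 0.02² + 0.57² + 0.02² + 0.02² + 0.02² + 0.35² = 0.0004 + 0.3249 + 0.0004 + 0.0004 + 0.0004 + 0.1225 = 0.4490
B_B = 1 / 0.4490 = 2.2272
Σp_Dᵢ² = 0.22² + 0.14² + 0.09² + 0.33² + 0.12² + 0.10² = 0.0484 + 0.0196 + 0.0081 + 0.1089 + 0.0144 + 0.0100 = 0.2094
B_D = 1 / 0.2094 = 4.7755
Highest B → broadest niche (most generalist): Species D (B = 4.78).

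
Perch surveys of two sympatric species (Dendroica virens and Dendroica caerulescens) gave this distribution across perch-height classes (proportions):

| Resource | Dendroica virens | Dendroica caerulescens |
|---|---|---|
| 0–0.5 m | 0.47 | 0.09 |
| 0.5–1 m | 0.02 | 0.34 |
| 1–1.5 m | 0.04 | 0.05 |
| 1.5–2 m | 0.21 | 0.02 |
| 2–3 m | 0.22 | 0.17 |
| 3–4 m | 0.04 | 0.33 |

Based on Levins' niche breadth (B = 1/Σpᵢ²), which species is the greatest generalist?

Σp_vireᵢ² = 0.47² + 0.02² + 0.04² + 0.21² + 0.22² + 0.04² = 0.2209 + 0.0004 + 0.0016 + 0.0441 + 0.0484 + 0.0016 = 0.3170
B_vire = 1 / 0.3170 = 3.1546
Σp_caerᵢ² = 0.09² + 0.34² + 0.05² + 0.02² + 0.17² + 0.33² = 0.0081 + 0.1156 + 0.0025 + 0.0004 + 0.0289 + 0.1089 = 0.2644
B_caer = 1 / 0.2644 = 3.7821
Highest B → broadest niche (most generalist): Dendroica caerulescens (B = 3.78).

Dendroica caerulescens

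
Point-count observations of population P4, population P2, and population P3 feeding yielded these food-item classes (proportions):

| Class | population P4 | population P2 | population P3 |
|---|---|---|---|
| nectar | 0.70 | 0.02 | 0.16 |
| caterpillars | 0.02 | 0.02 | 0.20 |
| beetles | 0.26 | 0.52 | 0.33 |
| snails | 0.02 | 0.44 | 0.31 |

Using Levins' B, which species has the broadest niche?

population P3

Σp_P4ᵢ² = 0.70² + 0.02² + 0.26² + 0.02² = 0.4900 + 0.0004 + 0.0676 + 0.0004 = 0.5584
B_P4 = 1 / 0.5584 = 1.7908
Σp_P2ᵢ² = 0.02² + 0.02² + 0.52² + 0.44² = 0.0004 + 0.0004 + 0.2704 + 0.1936 = 0.4648
B_P2 = 1 / 0.4648 = 2.1515
Σp_P3ᵢ² = 0.16² + 0.20² + 0.33² + 0.31² = 0.0256 + 0.0400 + 0.1089 + 0.0961 = 0.2706
B_P3 = 1 / 0.2706 = 3.6955
Highest B → broadest niche (most generalist): population P3 (B = 3.70).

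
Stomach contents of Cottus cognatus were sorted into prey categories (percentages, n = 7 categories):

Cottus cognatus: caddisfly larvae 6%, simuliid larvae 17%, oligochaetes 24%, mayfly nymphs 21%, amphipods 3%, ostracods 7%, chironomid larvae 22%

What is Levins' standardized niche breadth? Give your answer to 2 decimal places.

0.72

Convert percentages to proportions (divide by 100).
Σpᵢ² = 0.06² + 0.17² + 0.24² + 0.21² + 0.03² + 0.07² + 0.22² = 0.0036 + 0.0289 + 0.0576 + 0.0441 + 0.0009 + 0.0049 + 0.0484 = 0.1884
B = 1 / 0.1884 = 5.3079
Bₛ = (B − 1)/(n − 1) = (5.3079 − 1)/(7 − 1) = 4.3079/6 = 0.7180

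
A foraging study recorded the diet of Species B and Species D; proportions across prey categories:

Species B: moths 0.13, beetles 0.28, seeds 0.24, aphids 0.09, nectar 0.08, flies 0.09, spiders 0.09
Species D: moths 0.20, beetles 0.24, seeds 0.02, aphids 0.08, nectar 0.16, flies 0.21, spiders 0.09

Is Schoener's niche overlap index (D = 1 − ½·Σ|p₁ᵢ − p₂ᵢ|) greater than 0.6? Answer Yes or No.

Σ|p₁ᵢ − p₂ᵢ| = 0.07 + 0.04 + 0.22 + 0.01 + 0.08 + 0.12 + 0.00 = 0.54
D = 1 − ½ × 0.54 = 1 − 0.270 = 0.7300
D = 0.7300 > 0.6 → Yes.

Yes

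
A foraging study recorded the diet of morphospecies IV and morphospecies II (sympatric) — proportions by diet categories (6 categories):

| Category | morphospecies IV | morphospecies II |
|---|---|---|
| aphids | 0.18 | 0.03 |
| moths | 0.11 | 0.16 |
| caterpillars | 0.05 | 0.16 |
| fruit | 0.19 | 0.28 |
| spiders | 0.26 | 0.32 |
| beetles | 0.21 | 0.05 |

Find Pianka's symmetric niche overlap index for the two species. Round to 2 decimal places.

0.83

Σ p₁ᵢp₂ᵢ = 0.0054 + 0.0176 + 0.0080 + 0.0532 + 0.0832 + 0.0105 = 0.1779
Σp_1ᵢ² = 0.18² + 0.11² + 0.05² + 0.19² + 0.26² + 0.21² = 0.0324 + 0.0121 + 0.0025 + 0.0361 + 0.0676 + 0.0441 = 0.1948
Σp_2ᵢ² = 0.03² + 0.16² + 0.16² + 0.28² + 0.32² + 0.05² = 0.0009 + 0.0256 + 0.0256 + 0.0784 + 0.1024 + 0.0025 = 0.2354
O = 0.1779 / √(0.1948 × 0.2354) = 0.1779 / 0.21414 = 0.8308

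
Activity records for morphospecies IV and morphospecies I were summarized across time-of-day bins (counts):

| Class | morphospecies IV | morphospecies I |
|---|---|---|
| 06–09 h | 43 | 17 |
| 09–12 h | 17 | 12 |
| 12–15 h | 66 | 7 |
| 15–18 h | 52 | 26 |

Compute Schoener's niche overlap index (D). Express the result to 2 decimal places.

Proportions for morphospecies IV (n=178): 43/178=0.2416, 17/178=0.0955, 66/178=0.3708, 52/178=0.2921
Proportions for morphospecies I (n=62): 17/62=0.2742, 12/62=0.1935, 7/62=0.1129, 26/62=0.4194
Σ|p₁ᵢ − p₂ᵢ| = 0.0326 + 0.0980 + 0.2579 + 0.1273 = 0.5158
D = 1 − ½ × 0.5158 = 1 − 0.25790 = 0.74210

0.74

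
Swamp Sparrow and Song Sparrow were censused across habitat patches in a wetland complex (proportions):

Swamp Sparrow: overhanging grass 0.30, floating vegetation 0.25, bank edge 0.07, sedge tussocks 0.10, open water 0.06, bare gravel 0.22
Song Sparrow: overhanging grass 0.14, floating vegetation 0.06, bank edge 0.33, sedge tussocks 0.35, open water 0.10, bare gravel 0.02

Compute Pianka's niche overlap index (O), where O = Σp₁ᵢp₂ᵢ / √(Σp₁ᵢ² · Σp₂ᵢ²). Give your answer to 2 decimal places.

Σ p₁ᵢp₂ᵢ = 0.0420 + 0.0150 + 0.0231 + 0.0350 + 0.0060 + 0.0044 = 0.1255
Σp_1ᵢ² = 0.30² + 0.25² + 0.07² + 0.10² + 0.06² + 0.22² = 0.0900 + 0.0625 + 0.0049 + 0.0100 + 0.0036 + 0.0484 = 0.2194
Σp_2ᵢ² = 0.14² + 0.06² + 0.33² + 0.35² + 0.10² + 0.02² = 0.0196 + 0.0036 + 0.1089 + 0.1225 + 0.0100 + 0.0004 = 0.2650
O = 0.1255 / √(0.2194 × 0.2650) = 0.1255 / 0.24112 = 0.5205

0.52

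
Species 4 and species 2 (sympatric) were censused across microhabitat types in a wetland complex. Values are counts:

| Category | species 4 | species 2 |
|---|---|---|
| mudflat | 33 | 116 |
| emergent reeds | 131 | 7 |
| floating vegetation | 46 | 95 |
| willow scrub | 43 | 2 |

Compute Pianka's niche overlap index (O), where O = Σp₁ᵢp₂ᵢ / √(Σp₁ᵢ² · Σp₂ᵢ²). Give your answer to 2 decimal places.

0.41

Proportions for species 4 (n=253): 33/253=0.1304, 131/253=0.5178, 46/253=0.1818, 43/253=0.1700
Proportions for species 2 (n=220): 116/220=0.5273, 7/220=0.0318, 95/220=0.4318, 2/220=0.0091
Σ p₁ᵢp₂ᵢ = 0.068760 + 0.016466 + 0.078501 + 0.001547 = 0.165274
Σp_1ᵢ² = 0.1304² + 0.5178² + 0.1818² + 0.1700² = 0.017004 + 0.268117 + 0.033051 + 0.028900 = 0.347072
Σp_2ᵢ² = 0.5273² + 0.0318² + 0.4318² + 0.0091² = 0.278045 + 0.001011 + 0.186451 + 0.000083 = 0.465590
O = 0.165274 / √(0.347072 × 0.465590) = 0.165274 / 0.4019866 = 0.4111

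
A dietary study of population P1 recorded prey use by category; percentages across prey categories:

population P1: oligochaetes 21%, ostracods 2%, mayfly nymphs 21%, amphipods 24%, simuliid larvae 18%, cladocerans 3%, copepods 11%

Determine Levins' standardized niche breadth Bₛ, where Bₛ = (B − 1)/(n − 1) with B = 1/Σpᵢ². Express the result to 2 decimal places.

0.70

Convert percentages to proportions (divide by 100).
Σpᵢ² = 0.21² + 0.02² + 0.21² + 0.24² + 0.18² + 0.03² + 0.11² = 0.0441 + 0.0004 + 0.0441 + 0.0576 + 0.0324 + 0.0009 + 0.0121 = 0.1916
B = 1 / 0.1916 = 5.2192
Bₛ = (B − 1)/(n − 1) = (5.2192 − 1)/(7 − 1) = 4.2192/6 = 0.7032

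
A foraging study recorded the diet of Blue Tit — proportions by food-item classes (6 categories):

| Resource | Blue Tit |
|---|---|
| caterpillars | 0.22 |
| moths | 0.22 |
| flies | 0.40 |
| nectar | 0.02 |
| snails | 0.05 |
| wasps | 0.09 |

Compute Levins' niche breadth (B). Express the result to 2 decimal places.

Σpᵢ² = 0.22² + 0.22² + 0.40² + 0.02² + 0.05² + 0.09² = 0.0484 + 0.0484 + 0.1600 + 0.0004 + 0.0025 + 0.0081 = 0.2678
B = 1 / 0.2678 = 3.7341

3.73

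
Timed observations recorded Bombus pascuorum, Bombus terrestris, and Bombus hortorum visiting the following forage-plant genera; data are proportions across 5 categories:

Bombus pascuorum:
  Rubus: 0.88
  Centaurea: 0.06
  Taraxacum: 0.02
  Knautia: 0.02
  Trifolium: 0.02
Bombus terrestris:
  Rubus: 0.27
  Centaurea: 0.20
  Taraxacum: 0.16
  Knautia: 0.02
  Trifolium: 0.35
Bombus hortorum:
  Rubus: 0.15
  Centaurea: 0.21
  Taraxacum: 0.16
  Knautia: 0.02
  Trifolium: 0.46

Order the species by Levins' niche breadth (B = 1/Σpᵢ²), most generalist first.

Bombus terrestris > Bombus hortorum > Bombus pascuorum

Σp_pascᵢ² = 0.88² + 0.06² + 0.02² + 0.02² + 0.02² = 0.7744 + 0.0036 + 0.0004 + 0.0004 + 0.0004 = 0.7792
B_pasc = 1 / 0.7792 = 1.2834
Σp_terrᵢ² = 0.27² + 0.20² + 0.16² + 0.02² + 0.35² = 0.0729 + 0.0400 + 0.0256 + 0.0004 + 0.1225 = 0.2614
B_terr = 1 / 0.2614 = 3.8256
Σp_hortᵢ² = 0.15² + 0.21² + 0.16² + 0.02² + 0.46² = 0.0225 + 0.0441 + 0.0256 + 0.0004 + 0.2116 = 0.3042
B_hort = 1 / 0.3042 = 3.2873
Ranking by B (broadest → narrowest): Bombus terrestris (3.83) > Bombus hortorum (3.29) > Bombus pascuorum (1.28)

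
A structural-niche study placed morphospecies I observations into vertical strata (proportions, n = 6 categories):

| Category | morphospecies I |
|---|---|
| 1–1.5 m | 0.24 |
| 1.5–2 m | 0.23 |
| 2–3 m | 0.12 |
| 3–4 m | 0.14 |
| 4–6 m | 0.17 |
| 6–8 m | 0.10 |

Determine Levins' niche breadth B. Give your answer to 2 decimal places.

5.45

Σpᵢ² = 0.24² + 0.23² + 0.12² + 0.14² + 0.17² + 0.10² = 0.0576 + 0.0529 + 0.0144 + 0.0196 + 0.0289 + 0.0100 = 0.1834
B = 1 / 0.1834 = 5.4526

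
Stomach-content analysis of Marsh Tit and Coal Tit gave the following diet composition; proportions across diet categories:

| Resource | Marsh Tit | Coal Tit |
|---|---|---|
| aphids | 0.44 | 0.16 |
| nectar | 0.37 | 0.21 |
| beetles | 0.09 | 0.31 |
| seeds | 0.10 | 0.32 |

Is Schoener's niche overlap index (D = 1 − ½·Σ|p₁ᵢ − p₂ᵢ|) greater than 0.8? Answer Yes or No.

Σ|p₁ᵢ − p₂ᵢ| = 0.28 + 0.16 + 0.22 + 0.22 = 0.88
D = 1 − ½ × 0.88 = 1 − 0.440 = 0.5600
D = 0.5600 < 0.8 → No.

No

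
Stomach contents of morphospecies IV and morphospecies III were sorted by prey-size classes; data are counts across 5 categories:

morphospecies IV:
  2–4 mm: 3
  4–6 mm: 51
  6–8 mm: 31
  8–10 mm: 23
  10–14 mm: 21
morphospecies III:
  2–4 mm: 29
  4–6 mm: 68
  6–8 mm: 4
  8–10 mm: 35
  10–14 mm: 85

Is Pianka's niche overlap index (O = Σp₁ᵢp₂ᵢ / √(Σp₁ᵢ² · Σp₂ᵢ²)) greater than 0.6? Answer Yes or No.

Yes

Proportions for morphospecies IV (n=129): 3/129=0.0233, 51/129=0.3953, 31/129=0.2403, 23/129=0.1783, 21/129=0.1628
Proportions for morphospecies III (n=221): 29/221=0.1312, 68/221=0.3077, 4/221=0.0181, 35/221=0.1584, 85/221=0.3846
Σ p₁ᵢp₂ᵢ = 0.003057 + 0.121634 + 0.004349 + 0.028243 + 0.062613 = 0.219896
Σp_1ᵢ² = 0.0233² + 0.3953² + 0.2403² + 0.1783² + 0.1628² = 0.000543 + 0.156262 + 0.057744 + 0.031791 + 0.026504 = 0.272844
Σp_2ᵢ² = 0.1312² + 0.3077² + 0.0181² + 0.1584² + 0.3846² = 0.017213 + 0.094679 + 0.000328 + 0.025091 + 0.147917 = 0.285228
O = 0.219896 / √(0.272844 × 0.285228) = 0.219896 / 0.2789673 = 0.7883
O = 0.7883 > 0.6 → Yes.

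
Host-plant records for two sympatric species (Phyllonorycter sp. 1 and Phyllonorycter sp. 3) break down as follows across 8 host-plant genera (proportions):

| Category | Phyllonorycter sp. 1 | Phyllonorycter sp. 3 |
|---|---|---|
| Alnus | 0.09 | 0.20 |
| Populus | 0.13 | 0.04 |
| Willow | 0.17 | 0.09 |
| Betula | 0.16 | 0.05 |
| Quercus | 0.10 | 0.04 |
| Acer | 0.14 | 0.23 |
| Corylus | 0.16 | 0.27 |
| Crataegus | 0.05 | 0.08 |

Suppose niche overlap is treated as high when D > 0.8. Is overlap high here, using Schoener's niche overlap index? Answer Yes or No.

No

Σ|p₁ᵢ − p₂ᵢ| = 0.11 + 0.09 + 0.08 + 0.11 + 0.06 + 0.09 + 0.11 + 0.03 = 0.68
D = 1 − ½ × 0.68 = 1 − 0.340 = 0.6600
D = 0.6600 < 0.8 → No.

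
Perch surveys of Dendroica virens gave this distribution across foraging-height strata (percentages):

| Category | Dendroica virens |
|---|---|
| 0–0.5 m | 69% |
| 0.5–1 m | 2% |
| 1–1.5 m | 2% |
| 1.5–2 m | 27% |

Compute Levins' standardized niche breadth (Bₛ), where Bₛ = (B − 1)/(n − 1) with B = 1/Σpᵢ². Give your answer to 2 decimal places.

Convert percentages to proportions (divide by 100).
Σpᵢ² = 0.69² + 0.02² + 0.02² + 0.27² = 0.4761 + 0.0004 + 0.0004 + 0.0729 = 0.5498
B = 1 / 0.5498 = 1.8188
Bₛ = (B − 1)/(n − 1) = (1.8188 − 1)/(4 − 1) = 0.8188/3 = 0.2729

0.27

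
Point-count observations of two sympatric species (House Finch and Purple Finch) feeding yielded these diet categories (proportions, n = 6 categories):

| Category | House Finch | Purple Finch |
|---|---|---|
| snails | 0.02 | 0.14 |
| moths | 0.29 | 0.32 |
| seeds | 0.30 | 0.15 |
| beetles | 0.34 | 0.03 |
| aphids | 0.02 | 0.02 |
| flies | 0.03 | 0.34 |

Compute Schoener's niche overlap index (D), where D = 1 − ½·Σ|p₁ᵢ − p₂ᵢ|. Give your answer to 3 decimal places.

0.540

Σ|p₁ᵢ − p₂ᵢ| = 0.12 + 0.03 + 0.15 + 0.31 + 0.00 + 0.31 = 0.92
D = 1 − ½ × 0.92 = 1 − 0.460 = 0.54000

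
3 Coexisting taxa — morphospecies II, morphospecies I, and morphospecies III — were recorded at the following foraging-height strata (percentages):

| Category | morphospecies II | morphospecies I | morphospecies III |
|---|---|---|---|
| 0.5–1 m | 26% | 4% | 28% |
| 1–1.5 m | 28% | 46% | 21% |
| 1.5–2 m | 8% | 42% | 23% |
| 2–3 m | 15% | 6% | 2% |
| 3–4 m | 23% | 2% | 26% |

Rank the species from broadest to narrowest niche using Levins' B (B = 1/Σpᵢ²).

Convert percentages to proportions (divide by 100).
Σp_IIᵢ² = 0.26² + 0.28² + 0.08² + 0.15² + 0.23² = 0.0676 + 0.0784 + 0.0064 + 0.0225 + 0.0529 = 0.2278
B_II = 1 / 0.2278 = 4.3898
Σp_Iᵢ² = 0.04² + 0.46² + 0.42² + 0.06² + 0.02² = 0.0016 + 0.2116 + 0.1764 + 0.0036 + 0.0004 = 0.3936
B_I = 1 / 0.3936 = 2.5407
Σp_IIIᵢ² = 0.28² + 0.21² + 0.23² + 0.02² + 0.26² = 0.0784 + 0.0441 + 0.0529 + 0.0004 + 0.0676 = 0.2434
B_III = 1 / 0.2434 = 4.1085
Ranking by B (broadest → narrowest): morphospecies II (4.39) > morphospecies III (4.11) > morphospecies I (2.54)

morphospecies II > morphospecies III > morphospecies I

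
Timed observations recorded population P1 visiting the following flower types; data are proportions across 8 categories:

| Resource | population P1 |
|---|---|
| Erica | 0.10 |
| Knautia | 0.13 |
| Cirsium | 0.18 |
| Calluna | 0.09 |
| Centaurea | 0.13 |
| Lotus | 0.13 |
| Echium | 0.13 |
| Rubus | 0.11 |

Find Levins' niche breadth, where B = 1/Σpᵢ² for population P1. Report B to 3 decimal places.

7.680

Σpᵢ² = 0.10² + 0.13² + 0.18² + 0.09² + 0.13² + 0.13² + 0.13² + 0.11² = 0.0100 + 0.0169 + 0.0324 + 0.0081 + 0.0169 + 0.0169 + 0.0169 + 0.0121 = 0.1302
B = 1 / 0.1302 = 7.68049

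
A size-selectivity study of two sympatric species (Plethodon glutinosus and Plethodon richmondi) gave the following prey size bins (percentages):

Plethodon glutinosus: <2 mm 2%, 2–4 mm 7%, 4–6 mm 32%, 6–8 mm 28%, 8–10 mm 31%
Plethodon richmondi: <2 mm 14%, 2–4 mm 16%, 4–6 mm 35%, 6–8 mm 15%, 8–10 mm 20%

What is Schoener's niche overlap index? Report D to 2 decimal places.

Convert percentages to proportions (divide by 100).
Σ|p₁ᵢ − p₂ᵢ| = 0.12 + 0.09 + 0.03 + 0.13 + 0.11 = 0.48
D = 1 − ½ × 0.48 = 1 − 0.240 = 0.7600

0.76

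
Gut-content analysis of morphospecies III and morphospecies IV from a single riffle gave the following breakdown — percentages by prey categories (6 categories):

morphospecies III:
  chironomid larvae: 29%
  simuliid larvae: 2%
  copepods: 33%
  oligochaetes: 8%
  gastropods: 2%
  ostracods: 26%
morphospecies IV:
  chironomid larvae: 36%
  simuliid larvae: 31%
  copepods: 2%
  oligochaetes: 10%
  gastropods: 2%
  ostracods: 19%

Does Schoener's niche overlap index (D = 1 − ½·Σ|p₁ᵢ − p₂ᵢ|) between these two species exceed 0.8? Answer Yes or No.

No

Convert percentages to proportions (divide by 100).
Σ|p₁ᵢ − p₂ᵢ| = 0.07 + 0.29 + 0.31 + 0.02 + 0.00 + 0.07 = 0.76
D = 1 − ½ × 0.76 = 1 − 0.380 = 0.6200
D = 0.6200 < 0.8 → No.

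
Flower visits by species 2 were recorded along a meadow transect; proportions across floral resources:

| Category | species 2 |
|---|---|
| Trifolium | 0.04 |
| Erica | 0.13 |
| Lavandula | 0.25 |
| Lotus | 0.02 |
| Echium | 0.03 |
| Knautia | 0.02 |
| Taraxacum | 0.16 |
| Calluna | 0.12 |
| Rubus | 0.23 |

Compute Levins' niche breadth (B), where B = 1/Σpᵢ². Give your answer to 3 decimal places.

5.695

Σpᵢ² = 0.04² + 0.13² + 0.25² + 0.02² + 0.03² + 0.02² + 0.16² + 0.12² + 0.23² = 0.0016 + 0.0169 + 0.0625 + 0.0004 + 0.0009 + 0.0004 + 0.0256 + 0.0144 + 0.0529 = 0.1756
B = 1 / 0.1756 = 5.69476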